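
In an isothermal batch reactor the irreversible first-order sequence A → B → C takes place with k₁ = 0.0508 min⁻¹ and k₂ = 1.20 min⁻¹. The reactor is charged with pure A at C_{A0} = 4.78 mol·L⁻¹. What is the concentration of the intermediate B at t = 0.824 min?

0.124 mol·L⁻¹

The intermediate concentration in a first-order A→B→C sequence is C_B = k₁C_{A0}(e^(−k₁t) − e^(−k₂t))/(k₂−k₁).
e^(−k₁t) = e^(−0.0508×0.824) = e^(−0.04186) = 0.9590; e^(−k₂t) = e^(−0.9888) = 0.3720.
C_B = 0.0508×4.78/(1.20−0.0508) × (0.9590−0.3720) = 0.2113×0.5870 = 0.1240 mol·L⁻¹.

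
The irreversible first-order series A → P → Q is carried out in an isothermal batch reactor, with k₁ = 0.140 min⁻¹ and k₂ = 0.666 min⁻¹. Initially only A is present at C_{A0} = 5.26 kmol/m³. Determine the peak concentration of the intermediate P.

0.730 kmol/m³

Evaluating C_P at t_opt = ln(k₂/k₁)/(k₂−k₁) gives C_{P,max}/C_{A0} = (k₁/k₂)^[k₂/(k₂−k₁)].
= (0.140/0.666)^(0.666/(0.666−0.140)) = (0.2102)^(1.266) = 0.1388.
C_{P,max} = 0.1388×5.26 = 0.730 kmol/m³.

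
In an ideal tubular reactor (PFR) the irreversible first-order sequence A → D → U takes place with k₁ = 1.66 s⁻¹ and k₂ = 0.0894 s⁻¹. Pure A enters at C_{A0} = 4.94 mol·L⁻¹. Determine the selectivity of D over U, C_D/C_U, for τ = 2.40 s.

The intermediate concentration in a first-order A→B→C sequence is C_D = k₁C_{A0}(e^(−k₁τ) − e^(−k₂τ))/(k₂−k₁).
e^(−k₁τ) = e^(−1.66×2.40) = e^(−3.984) = 0.01861; e^(−k₂τ) = e^(−0.2146) = 0.8069.
C_D = 1.66×4.94/(0.0894−1.66) × (0.01861−0.8069) = (-5.221)×(-0.7883) = 4.116 mol·L⁻¹.
C_A = C_{A0}e^(−k₁τ) = 0.09194 mol·L⁻¹, so C_U = C_{A0}−C_A−C_D = 0.7323 mol·L⁻¹; C_D/C_U = 5.62.

5.62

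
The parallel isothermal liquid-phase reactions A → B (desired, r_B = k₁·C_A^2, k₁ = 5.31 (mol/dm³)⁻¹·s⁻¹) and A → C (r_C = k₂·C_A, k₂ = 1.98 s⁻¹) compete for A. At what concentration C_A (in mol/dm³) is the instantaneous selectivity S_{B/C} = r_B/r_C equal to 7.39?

2.76 mol/dm³

S_{B/C} = (k₁/k₂)·C_A ⇒ C_A = S·k₂/k₁.
= 7.39×1.98/5.31 = 2.76 mol/dm³.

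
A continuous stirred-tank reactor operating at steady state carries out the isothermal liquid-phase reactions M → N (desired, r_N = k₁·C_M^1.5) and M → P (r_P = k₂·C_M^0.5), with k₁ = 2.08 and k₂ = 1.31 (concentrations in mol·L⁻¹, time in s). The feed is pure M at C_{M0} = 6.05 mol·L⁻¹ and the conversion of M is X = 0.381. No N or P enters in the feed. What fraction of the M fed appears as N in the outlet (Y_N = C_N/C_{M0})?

Exit C_M = C_{M0}(1−X) = 6.05×0.619 = 3.745 mol·L⁻¹.
Rates in a CSTR are evaluated at the outlet concentration: r_N = 2.08×3.745^1.5 = 15.07, r_P = 1.31×3.745^0.5 = 2.535.
Fraction of consumed M going to N: r_N/(r_N+r_P) = 0.8560.
C_N = 0.8560·C_{M0}·X = 0.8560×6.05×0.381 = 1.97 mol·L⁻¹; Y_N = C_N/C_{M0} = 0.326.

0.326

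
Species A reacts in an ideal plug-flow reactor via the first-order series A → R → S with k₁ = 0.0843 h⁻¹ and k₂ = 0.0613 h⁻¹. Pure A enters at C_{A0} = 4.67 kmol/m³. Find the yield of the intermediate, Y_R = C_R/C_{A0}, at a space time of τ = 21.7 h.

0.381

For first-order series with pure A initially, C_R(τ) = k₁C_{A0}/(k₂−k₁)·(e^(−k₁τ) − e^(−k₂τ)).
e^(−k₁τ) = e^(−0.0843×21.7) = e^(−1.829) = 0.1605; e^(−k₂τ) = e^(−1.330) = 0.2644.
C_R = 0.0843×4.67/(0.0613−0.0843) × (0.1605−0.2644) = (-17.12)×(-0.1039) = 1.778 kmol/m³.
Y_R = C_R/C_{A0} = 1.778/4.67 = 0.381.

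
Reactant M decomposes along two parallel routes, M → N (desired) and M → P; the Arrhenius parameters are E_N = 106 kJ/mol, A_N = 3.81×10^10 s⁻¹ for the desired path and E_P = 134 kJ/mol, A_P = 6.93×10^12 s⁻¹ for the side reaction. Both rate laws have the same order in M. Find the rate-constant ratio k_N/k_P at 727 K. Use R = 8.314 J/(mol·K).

k_N/k_P = (A_N/A_P)·exp[−(E_N−E_P)/(RT)] = (A_N/A_P)·exp[(E_P−E_N)/(RT)].
(E_P−E_N)/(RT) = (134−106)×10³/(8.314×727) = 28000/6044 = 4.632.
k_N/k_P = (3.81×10^10/6.93×10^12)·exp(4.632) = 0.005498 × 102.8 = 0.565.

0.565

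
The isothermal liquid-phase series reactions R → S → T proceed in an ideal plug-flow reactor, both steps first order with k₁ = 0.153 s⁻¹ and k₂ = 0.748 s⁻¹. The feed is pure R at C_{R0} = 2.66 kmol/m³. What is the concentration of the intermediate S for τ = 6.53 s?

0.247 kmol/m³

For first-order series with pure R initially, C_S(τ) = k₁C_{R0}/(k₂−k₁)·(e^(−k₁τ) − e^(−k₂τ)).
e^(−k₁τ) = e^(−0.153×6.53) = e^(−0.9991) = 0.3682; e^(−k₂τ) = e^(−4.884) = 0.007563.
C_S = 0.153×2.66/(0.748−0.153) × (0.3682−0.007563) = 0.6840×0.3607 = 0.2467 kmol/m³.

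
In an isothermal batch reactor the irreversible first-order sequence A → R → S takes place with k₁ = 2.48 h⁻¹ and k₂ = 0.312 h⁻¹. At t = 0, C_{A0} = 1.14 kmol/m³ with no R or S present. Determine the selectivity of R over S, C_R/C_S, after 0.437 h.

Solving the coupled first-order balances gives C_R(t) = [k₁/(k₂−k₁)]·C_{A0}·(e^(−k₁t) − e^(−k₂t)).
e^(−k₁t) = e^(−2.48×0.437) = e^(−1.084) = 0.3383; e^(−k₂t) = e^(−0.1363) = 0.8725.
C_R = 2.48×1.14/(0.312−2.48) × (0.3383−0.8725) = (-1.304)×(-0.5342) = 0.6967 kmol/m³.
C_A = C_{A0}e^(−k₁t) = 0.3857 kmol/m³, so C_S = C_{A0}−C_A−C_R = 0.05766 kmol/m³; C_R/C_S = 12.1.

12.1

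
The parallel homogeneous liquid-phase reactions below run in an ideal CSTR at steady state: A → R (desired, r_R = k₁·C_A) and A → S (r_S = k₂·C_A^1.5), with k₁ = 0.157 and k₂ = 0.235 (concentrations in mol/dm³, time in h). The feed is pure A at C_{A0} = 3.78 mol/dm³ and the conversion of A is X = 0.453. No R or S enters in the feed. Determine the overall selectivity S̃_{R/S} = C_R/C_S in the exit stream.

0.465

Exit C_A = C_{A0}(1−X) = 3.78×0.547 = 2.068 mol/dm³.
In a CSTR the entire volume is at exit conditions, so r_R = 0.157×2.068 = 0.3246 and r_S = 0.235×2.068^1.5 = 0.6987.
Overall selectivity = C_R/C_S = r_Rτ/(r_Sτ) = r_R/r_S = 0.465.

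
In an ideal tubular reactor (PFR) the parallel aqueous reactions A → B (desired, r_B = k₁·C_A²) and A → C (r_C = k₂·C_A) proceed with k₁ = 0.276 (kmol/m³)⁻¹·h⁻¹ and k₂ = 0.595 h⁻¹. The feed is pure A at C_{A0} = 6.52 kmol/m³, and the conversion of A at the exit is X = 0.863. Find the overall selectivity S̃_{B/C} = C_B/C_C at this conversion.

C_A = C_{A0}(1−X) = 0.8932 kmol/m³.
Along a PFR/batch, dC_C/dC_A = −r_C/(r_B+r_C) = −k₂/(k₂+k₁·C_A).
Integrating from C_{A0} to C_A: C_C = (0.595/0.276)·ln[(0.595+0.276·6.52)/(0.595+0.276·0.893)] = 2.156·ln(2.395/0.8415) = 2.254 kmol/m³.
Then C_B = (C_{A0}−C_A) − C_C = 5.627 − 2.254 = 3.372 kmol/m³.
S̃_{B/C} = C_B/C_C = 3.372/2.254 = 1.50.

1.50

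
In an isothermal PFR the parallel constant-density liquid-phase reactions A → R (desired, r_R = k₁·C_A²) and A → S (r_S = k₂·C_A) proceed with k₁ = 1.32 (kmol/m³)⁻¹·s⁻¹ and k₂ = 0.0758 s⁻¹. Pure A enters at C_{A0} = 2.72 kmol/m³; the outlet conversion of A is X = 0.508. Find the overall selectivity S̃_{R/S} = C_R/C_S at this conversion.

34.0

C_A = C_{A0}(1−X) = 1.338 kmol/m³.
Along a PFR/batch, dC_S/dC_A = −r_S/(r_R+r_S) = −k₂/(k₂+k₁·C_A).
Integrating from C_{A0} to C_A: C_S = (0.0758/1.32)·ln[(0.0758+1.32·2.72)/(0.0758+1.32·1.34)] = 0.05742·ln(3.666/1.842) = 0.03952 kmol/m³.
Then C_R = (C_{A0}−C_A) − C_S = 1.382 − 0.03952 = 1.342 kmol/m³.
S̃_{R/S} = C_R/C_S = 1.342/0.03952 = 34.0.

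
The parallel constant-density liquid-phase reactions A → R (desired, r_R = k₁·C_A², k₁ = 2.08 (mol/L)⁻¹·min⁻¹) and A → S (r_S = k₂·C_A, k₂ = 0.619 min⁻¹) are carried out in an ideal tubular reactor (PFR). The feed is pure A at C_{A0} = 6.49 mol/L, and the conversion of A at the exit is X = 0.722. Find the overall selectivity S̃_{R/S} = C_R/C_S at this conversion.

C_A = C_{A0}(1−X) = 1.804 mol/L.
Along a PFR/batch, dC_S/dC_A = −r_S/(r_R+r_S) = −k₂/(k₂+k₁·C_A).
Integrating from C_{A0} to C_A: C_S = (0.619/2.08)·ln[(0.619+2.08·6.49)/(0.619+2.08·1.80)] = 0.2976·ln(14.12/4.372) = 0.3489 mol/L.
Then C_R = (C_{A0}−C_A) − C_S = 4.686 − 0.3489 = 4.337 mol/L.
S̃_{R/S} = C_R/C_S = 4.337/0.3489 = 12.4.

12.4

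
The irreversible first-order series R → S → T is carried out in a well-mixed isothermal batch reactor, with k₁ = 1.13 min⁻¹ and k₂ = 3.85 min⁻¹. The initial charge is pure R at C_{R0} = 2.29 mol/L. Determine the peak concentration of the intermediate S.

For a first-order series the maximum intermediate yield is C_{S,max}/C_{R0} = (k₁/k₂)^[k₂/(k₂−k₁)].
= (1.13/3.85)^(3.85/(3.85−1.13)) = (0.2935)^(1.415) = 0.1764.
C_{S,max} = 0.1764×2.29 = 0.404 mol/L.

0.404 mol/L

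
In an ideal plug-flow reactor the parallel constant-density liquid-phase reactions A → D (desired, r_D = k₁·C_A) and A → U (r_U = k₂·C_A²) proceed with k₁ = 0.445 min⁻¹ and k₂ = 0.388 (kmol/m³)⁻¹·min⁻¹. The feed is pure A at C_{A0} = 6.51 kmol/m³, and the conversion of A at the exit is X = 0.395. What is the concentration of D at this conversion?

C_A = C_{A0}(1−X) = 3.939 kmol/m³.
Along a PFR/batch, dC_D/dC_A = −r_D/(r_D+r_U) = −k₁/(k₁+k₂·C_A).
Integrating from C_{A0} to C_A: C_D = (0.445/0.388)·ln[(0.445+0.388·6.51)/(0.445+0.388·3.94)] = 1.147·ln(2.971/1.973) = 0.4693 kmol/m³.

0.469 kmol/m³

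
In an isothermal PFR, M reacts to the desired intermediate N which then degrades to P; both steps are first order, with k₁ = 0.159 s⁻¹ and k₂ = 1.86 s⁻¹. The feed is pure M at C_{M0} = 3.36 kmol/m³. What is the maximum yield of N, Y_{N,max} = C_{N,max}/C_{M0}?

Evaluating C_N at τ_opt = ln(k₂/k₁)/(k₂−k₁) gives C_{N,max}/C_{M0} = (k₁/k₂)^[k₂/(k₂−k₁)].
= (0.159/1.86)^(1.86/(1.86−0.159)) = (0.08548)^(1.093) = 0.06793.

0.0679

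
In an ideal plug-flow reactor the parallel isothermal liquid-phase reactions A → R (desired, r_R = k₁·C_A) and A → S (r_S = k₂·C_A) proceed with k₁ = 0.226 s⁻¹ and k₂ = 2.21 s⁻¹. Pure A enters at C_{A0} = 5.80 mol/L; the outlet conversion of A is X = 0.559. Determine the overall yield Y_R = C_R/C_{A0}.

C_A = C_{A0}(1−X) = 2.558 mol/L.
Both paths are first order in A, so the instantaneous fraction to R is constant: dC_R/d(−C_A) = k₁/(k₁+k₂) = 0.09278.
C_R = 0.09278·(C_{A0}−C_A) = 0.09278×3.242 = 0.301 mol/L.
Y_R = C_R/C_{A0} = 0.3008/5.80 = 0.0519.

0.0519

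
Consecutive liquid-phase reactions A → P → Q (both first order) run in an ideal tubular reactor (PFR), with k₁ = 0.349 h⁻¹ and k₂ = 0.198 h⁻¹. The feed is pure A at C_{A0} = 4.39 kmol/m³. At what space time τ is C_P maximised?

For first-order series the maximum of C_P occurs at τ_opt = ln(k₂/k₁)/(k₂−k₁).
= ln(0.198/0.349)/(0.198−0.349) = ln(0.5673)/-0.1510 = -0.5668/-0.1510 = 3.75 h.

3.75 h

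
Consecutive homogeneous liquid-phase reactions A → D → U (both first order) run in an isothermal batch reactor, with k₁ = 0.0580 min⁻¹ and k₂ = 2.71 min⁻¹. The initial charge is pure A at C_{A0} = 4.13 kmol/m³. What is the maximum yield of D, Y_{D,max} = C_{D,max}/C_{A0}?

0.0197

Evaluating C_D at t_opt = ln(k₂/k₁)/(k₂−k₁) gives C_{D,max}/C_{A0} = (k₁/k₂)^[k₂/(k₂−k₁)].
= (0.0580/2.71)^(2.71/(2.71−0.0580)) = (0.02140)^(1.022) = 0.01968.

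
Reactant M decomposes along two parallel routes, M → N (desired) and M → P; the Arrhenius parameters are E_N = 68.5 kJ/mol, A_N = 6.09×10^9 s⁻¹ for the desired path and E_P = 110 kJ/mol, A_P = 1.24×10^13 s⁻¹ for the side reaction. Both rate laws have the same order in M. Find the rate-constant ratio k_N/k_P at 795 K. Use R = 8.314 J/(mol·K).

0.262

With equal orders, S_{N/P} = k_N/k_P = (A_N/A_P)·exp[(E_P−E_N)/(RT)].
(E_P−E_N)/(RT) = (110−68.5)×10³/(8.314×795) = 41500/6610 = 6.279.
k_N/k_P = (6.09×10^9/1.24×10^13)·exp(6.279) = 4.911×10^-4 × 533.1 = 0.262.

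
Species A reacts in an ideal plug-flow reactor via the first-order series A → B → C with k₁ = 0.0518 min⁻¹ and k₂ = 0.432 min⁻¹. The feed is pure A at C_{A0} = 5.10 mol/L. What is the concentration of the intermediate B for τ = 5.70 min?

The intermediate concentration in a first-order A→B→C sequence is C_B = k₁C_{A0}(e^(−k₁τ) − e^(−k₂τ))/(k₂−k₁).
e^(−k₁τ) = e^(−0.0518×5.70) = e^(−0.2953) = 0.7443; e^(−k₂τ) = e^(−2.462) = 0.08523.
C_B = 0.0518×5.10/(0.432−0.0518) × (0.7443−0.08523) = 0.6948×0.6591 = 0.4580 mol/L.

0.458 mol/L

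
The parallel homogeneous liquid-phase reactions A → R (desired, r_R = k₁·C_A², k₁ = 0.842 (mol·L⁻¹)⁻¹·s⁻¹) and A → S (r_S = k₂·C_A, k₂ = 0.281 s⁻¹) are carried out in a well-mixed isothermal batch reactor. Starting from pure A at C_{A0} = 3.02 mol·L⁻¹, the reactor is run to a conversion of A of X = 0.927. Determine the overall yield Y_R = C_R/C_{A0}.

C_A = C_{A0}(1−X) = 0.2205 mol·L⁻¹.
Along a PFR/batch, dC_S/dC_A = −r_S/(r_R+r_S) = −k₂/(k₂+k₁·C_A).
Integrating from C_{A0} to C_A: C_S = (0.281/0.842)·ln[(0.281+0.842·3.02)/(0.281+0.842·0.220)] = 0.3337·ln(2.824/0.4666) = 0.6008 mol·L⁻¹.
Then C_R = (C_{A0}−C_A) − C_S = 2.800 − 0.6008 = 2.199 mol·L⁻¹.
Y_R = C_R/C_{A0} = 2.199/3.02 = 0.728.

0.728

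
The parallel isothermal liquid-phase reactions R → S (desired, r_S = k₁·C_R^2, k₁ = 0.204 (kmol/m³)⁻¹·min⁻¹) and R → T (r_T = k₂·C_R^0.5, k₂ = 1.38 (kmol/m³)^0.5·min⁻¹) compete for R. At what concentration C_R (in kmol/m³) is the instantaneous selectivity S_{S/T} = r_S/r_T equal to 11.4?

S_{S/T} = (k₁/k₂)·C_R^1.5 ⇒ C_R = (S·k₂/k₁)^(1/1.5).
= (11.4×1.38/0.204)^(0.6667) = (77.12)^(0.6667) = 18.1 kmol/m³.

18.1 kmol/m³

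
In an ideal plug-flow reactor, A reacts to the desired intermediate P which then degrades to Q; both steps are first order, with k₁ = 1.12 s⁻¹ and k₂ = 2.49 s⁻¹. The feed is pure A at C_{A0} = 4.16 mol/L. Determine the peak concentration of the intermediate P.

0.974 mol/L

For a first-order series the maximum intermediate yield is C_{P,max}/C_{A0} = (k₁/k₂)^[k₂/(k₂−k₁)].
= (1.12/2.49)^(2.49/(2.49−1.12)) = (0.4498)^(1.818) = 0.2341.
C_{P,max} = 0.2341×4.16 = 0.974 mol/L.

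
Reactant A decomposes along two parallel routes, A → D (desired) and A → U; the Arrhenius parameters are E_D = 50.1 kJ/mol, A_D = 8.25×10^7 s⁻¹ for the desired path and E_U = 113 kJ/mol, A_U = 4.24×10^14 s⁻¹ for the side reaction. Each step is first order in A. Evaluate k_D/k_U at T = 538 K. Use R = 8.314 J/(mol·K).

k_D/k_U = (A_D/A_U)·exp[−(E_D−E_U)/(RT)] = (A_D/A_U)·exp[(E_U−E_D)/(RT)].
(E_U−E_D)/(RT) = (113−50.1)×10³/(8.314×538) = 62900/4473 = 14.06.
k_D/k_U = (8.25×10^7/4.24×10^14)·exp(14.06) = 1.946×10^-7 × 1.280×10^6 = 0.249.
Since E_D < E_U, lowering the temperature improves selectivity toward D.

0.249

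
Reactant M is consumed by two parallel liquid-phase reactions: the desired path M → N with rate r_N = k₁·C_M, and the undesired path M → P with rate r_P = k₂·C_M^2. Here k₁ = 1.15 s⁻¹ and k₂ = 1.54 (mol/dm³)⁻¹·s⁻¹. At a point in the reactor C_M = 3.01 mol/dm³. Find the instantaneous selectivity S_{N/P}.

S_{N/P} = r_N/r_P = (k₁·C_M)/(k₂·C_M^2) = (k₁/k₂)·C_M⁻¹.
= (1.15×3.010) / (1.54×3.010^2) = 3.461/13.95 = 0.248.
The undesired path is higher order in M, so low C_M (CSTR or dilute feed) favours N.

0.248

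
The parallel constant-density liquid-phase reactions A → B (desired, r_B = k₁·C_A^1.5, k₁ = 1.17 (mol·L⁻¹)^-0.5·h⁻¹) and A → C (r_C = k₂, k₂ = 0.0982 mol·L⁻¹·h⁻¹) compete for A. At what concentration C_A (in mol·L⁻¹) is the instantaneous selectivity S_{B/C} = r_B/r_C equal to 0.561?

0.130 mol·L⁻¹

S_{B/C} = (k₁/k₂)·C_A^1.5 ⇒ C_A = (S·k₂/k₁)^(1/1.5).
= (0.561×0.0982/1.17)^(0.6667) = (0.04709)^(0.6667) = 0.130 mol·L⁻¹.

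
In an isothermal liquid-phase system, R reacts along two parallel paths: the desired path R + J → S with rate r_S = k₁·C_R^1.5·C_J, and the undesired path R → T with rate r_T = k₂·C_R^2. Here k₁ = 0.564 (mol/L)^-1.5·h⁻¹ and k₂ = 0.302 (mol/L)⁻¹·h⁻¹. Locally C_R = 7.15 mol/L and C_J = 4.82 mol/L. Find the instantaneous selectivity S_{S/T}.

S_{S/T} = r_S/r_T = (k₁·C_R^1.5·C_J)/(k₂·C_R^2) = (k₁/k₂)·C_R^-0.5·C_J.
= (0.564×7.150^1.5×4.820) / (0.302×7.150^2) = 51.97/15.44 = 3.37.

3.37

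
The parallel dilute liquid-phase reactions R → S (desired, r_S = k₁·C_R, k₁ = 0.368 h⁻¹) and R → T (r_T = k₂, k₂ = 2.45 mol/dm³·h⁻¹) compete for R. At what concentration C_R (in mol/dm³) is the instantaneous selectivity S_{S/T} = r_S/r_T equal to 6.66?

44.3 mol/dm³

S_{S/T} = (k₁/k₂)·C_R ⇒ C_R = S·k₂/k₁.
= 6.66×2.45/0.368 = 44.3 mol/dm³.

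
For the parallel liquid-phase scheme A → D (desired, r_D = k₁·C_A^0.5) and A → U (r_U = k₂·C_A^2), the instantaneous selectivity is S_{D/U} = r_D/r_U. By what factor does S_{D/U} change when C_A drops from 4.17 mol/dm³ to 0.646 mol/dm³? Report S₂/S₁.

S_{D/U} = (k₁/k₂)·C_A^-1.5, so S₂/S₁ = (C_{A,2}/C_{A,1})^-1.5.
= (0.646/4.17)^(-1.5) = (0.1549)^(-1.5) = 16.4.

16.4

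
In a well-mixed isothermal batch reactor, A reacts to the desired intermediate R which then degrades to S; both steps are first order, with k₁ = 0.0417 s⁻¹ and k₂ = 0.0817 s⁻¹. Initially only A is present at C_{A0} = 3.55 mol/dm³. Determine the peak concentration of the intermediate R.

0.899 mol/dm³

At the optimum, C_{R,max}/C_{A0} = (k₁/k₂)^[k₂/(k₂−k₁)].
= (0.0417/0.0817)^(0.0817/(0.0817−0.0417)) = (0.5104)^(2.042) = 0.2532.
C_{R,max} = 0.2532×3.55 = 0.899 mol/dm³.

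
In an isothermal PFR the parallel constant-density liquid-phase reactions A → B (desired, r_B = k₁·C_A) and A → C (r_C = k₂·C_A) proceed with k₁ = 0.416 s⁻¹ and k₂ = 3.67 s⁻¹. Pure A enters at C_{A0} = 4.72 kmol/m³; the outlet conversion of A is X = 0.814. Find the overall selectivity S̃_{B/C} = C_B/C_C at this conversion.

0.113

C_A = C_{A0}(1−X) = 0.8779 kmol/m³.
Both paths are first order in A, so the instantaneous fraction to B is constant: dC_B/d(−C_A) = k₁/(k₁+k₂) = 0.1018.
C_B = 0.1018·(C_{A0}−C_A) = 0.1018×3.842 = 0.391 kmol/m³.
C_C = (C_{A0}−C_A)−C_B = 3.451 kmol/m³; S̃_{B/C} = 0.3912/3.451 = 0.113.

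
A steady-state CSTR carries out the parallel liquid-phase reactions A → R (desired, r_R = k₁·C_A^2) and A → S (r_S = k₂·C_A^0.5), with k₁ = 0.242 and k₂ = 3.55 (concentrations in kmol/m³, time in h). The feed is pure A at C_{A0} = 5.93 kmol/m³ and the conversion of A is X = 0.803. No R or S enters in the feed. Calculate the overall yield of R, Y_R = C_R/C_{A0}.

0.0636

Exit C_A = C_{A0}(1−X) = 5.93×0.197 = 1.168 kmol/m³.
Rates in a CSTR are evaluated at the outlet concentration: r_R = 0.242×1.168^2 = 0.3303, r_S = 3.55×1.168^0.5 = 3.837.
Fraction of consumed A going to R: r_R/(r_R+r_S) = 0.07925.
C_R = 0.07925·C_{A0}·X = 0.07925×5.93×0.803 = 0.377 kmol/m³; Y_R = C_R/C_{A0} = 0.0636.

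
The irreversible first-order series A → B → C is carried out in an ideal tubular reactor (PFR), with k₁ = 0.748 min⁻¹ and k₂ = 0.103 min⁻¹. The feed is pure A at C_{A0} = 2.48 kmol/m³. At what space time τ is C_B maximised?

Setting dC_B/dτ = 0 gives τ_opt = ln(k₂/k₁)/(k₂−k₁).
= ln(0.103/0.748)/(0.103−0.748) = ln(0.1377)/-0.6450 = -1.983/-0.6450 = 3.07 min.

3.07 min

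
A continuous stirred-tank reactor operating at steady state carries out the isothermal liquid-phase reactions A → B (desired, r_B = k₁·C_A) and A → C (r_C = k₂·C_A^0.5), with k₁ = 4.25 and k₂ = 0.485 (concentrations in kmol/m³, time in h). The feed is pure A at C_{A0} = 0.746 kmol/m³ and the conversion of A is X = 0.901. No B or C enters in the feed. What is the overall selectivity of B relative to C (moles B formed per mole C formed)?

2.38

Exit C_A = C_{A0}(1−X) = 0.746×0.0990 = 0.07385 kmol/m³.
A CSTR operates uniformly at the exit composition, giving r_B = 0.3139 and r_C = 0.1318 (each k·C_A^n at C_A = 0.07385).
Overall selectivity = C_B/C_C = r_Bτ/(r_Cτ) = r_B/r_C = 2.38.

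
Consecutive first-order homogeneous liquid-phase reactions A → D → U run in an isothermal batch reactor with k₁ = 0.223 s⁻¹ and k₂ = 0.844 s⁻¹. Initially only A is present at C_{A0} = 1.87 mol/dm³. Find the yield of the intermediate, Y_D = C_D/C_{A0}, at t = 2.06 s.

Solving the coupled first-order balances gives C_D(t) = [k₁/(k₂−k₁)]·C_{A0}·(e^(−k₁t) − e^(−k₂t)).
e^(−k₁t) = e^(−0.223×2.06) = e^(−0.4594) = 0.6317; e^(−k₂t) = e^(−1.739) = 0.1758.
C_D = 0.223×1.87/(0.844−0.223) × (0.6317−0.1758) = 0.6715×0.4559 = 0.3062 mol/dm³.
Y_D = C_D/C_{A0} = 0.3062/1.87 = 0.164.

0.164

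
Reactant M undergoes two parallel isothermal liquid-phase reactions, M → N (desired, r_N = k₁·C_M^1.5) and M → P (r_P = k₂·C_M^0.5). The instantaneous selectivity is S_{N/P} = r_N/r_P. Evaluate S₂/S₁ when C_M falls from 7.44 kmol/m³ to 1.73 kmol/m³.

0.233

S_{N/P} = (k₁/k₂)·C_M, so S₂/S₁ = (C_{M,2}/C_{M,1}).
= 1.73/7.44 = 0.233.
Selectivity toward N falls as C_M falls — high-concentration operation is favoured.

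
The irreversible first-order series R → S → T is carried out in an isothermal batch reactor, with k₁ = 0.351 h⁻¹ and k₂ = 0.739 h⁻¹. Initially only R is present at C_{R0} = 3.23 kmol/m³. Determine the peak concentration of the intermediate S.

0.782 kmol/m³

For a first-order series the maximum intermediate yield is C_{S,max}/C_{R0} = (k₁/k₂)^[k₂/(k₂−k₁)].
= (0.351/0.739)^(0.739/(0.739−0.351)) = (0.4750)^(1.905) = 0.2422.
C_{S,max} = 0.2422×3.23 = 0.782 kmol/m³.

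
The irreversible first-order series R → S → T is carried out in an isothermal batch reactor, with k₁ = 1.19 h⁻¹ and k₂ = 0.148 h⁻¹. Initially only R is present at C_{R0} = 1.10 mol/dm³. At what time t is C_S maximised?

For first-order series the maximum of C_S occurs at t_opt = ln(k₂/k₁)/(k₂−k₁).
= ln(0.148/1.19)/(0.148−1.19) = ln(0.1244)/-1.042 = -2.084/-1.042 = 2.00 h.

2.00 h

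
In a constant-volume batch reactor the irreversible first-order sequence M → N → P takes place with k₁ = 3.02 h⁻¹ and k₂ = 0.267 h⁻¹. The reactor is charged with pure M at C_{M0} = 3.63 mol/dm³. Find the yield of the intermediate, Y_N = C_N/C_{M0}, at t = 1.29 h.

0.755

Solving the coupled first-order balances gives C_N(t) = [k₁/(k₂−k₁)]·C_{M0}·(e^(−k₁t) − e^(−k₂t)).
e^(−k₁t) = e^(−3.02×1.29) = e^(−3.896) = 0.02033; e^(−k₂t) = e^(−0.3444) = 0.7086.
C_N = 3.02×3.63/(0.267−3.02) × (0.02033−0.7086) = (-3.982)×(-0.6883) = 2.741 mol/dm³.
Y_N = C_N/C_{M0} = 2.741/3.63 = 0.755.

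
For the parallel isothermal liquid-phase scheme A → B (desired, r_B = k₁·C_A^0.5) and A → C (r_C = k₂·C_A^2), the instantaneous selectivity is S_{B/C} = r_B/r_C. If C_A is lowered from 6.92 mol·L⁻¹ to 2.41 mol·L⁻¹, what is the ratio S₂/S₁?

4.87

S_{B/C} = (k₁/k₂)·C_A^-1.5, so S₂/S₁ = (C_{A,2}/C_{A,1})^-1.5.
= (2.41/6.92)^(-1.5) = (0.3483)^(-1.5) = 4.87.
Selectivity toward B rises as C_A falls — low-concentration operation is favoured.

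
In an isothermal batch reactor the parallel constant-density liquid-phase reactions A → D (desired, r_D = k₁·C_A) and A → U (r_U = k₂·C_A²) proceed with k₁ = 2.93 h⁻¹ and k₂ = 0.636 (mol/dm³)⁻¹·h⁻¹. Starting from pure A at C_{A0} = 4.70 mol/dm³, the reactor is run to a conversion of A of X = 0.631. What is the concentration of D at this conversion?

1.77 mol/dm³

C_A = C_{A0}(1−X) = 1.734 mol/dm³.
Along a PFR/batch, dC_D/dC_A = −r_D/(r_D+r_U) = −k₁/(k₁+k₂·C_A).
Integrating from C_{A0} to C_A: C_D = (2.93/0.636)·ln[(2.93+0.636·4.70)/(2.93+0.636·1.73)] = 4.607·ln(5.919/4.033) = 1.768 mol/dm³.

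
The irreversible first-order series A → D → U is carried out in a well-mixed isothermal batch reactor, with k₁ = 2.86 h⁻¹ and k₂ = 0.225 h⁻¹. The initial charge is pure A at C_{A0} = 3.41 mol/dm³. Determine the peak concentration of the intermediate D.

2.74 mol/dm³

Evaluating C_D at t_opt = ln(k₂/k₁)/(k₂−k₁) gives C_{D,max}/C_{A0} = (k₁/k₂)^[k₂/(k₂−k₁)].
= (2.86/0.225)^(0.225/(0.225−2.86)) = (12.71)^(-0.08539) = 0.8048.
C_{D,max} = 0.8048×3.41 = 2.74 mol/dm³.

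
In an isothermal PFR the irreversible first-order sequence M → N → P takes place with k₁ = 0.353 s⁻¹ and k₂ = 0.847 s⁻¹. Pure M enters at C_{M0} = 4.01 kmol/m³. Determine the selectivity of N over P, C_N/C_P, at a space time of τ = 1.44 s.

1.22

The intermediate concentration in a first-order A→B→C sequence is C_N = k₁C_{M0}(e^(−k₁τ) − e^(−k₂τ))/(k₂−k₁).
e^(−k₁τ) = e^(−0.353×1.44) = e^(−0.5083) = 0.6015; e^(−k₂τ) = e^(−1.220) = 0.2953.
C_N = 0.353×4.01/(0.847−0.353) × (0.6015−0.2953) = 2.865×0.3062 = 0.8773 kmol/m³.
C_M = C_{M0}e^(−k₁τ) = 2.412 kmol/m³, so C_P = C_{M0}−C_M−C_N = 0.7206 kmol/m³; C_N/C_P = 1.22.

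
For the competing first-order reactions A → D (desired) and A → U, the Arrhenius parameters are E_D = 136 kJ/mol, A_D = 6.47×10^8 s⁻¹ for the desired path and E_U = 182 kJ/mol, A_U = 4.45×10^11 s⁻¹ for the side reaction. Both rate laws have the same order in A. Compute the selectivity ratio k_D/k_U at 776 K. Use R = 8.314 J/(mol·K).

Since both paths have the same order in A, the concentration cancels and S_{D/U} = k_D/k_U = (A_D/A_U)·exp[(E_U−E_D)/(RT)].
(E_U−E_D)/(RT) = (182−136)×10³/(8.314×776) = 46000/6452 = 7.130.
k_D/k_U = (6.47×10^8/4.45×10^11)·exp(7.130) = 0.001454 × 1249 = 1.82.

1.82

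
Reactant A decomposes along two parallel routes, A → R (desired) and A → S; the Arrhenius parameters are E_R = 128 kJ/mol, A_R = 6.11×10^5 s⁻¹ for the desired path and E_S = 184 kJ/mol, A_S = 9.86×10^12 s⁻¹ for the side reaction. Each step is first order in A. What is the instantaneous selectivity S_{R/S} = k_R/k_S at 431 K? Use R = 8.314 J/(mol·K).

0.380

k_R/k_S = (A_R/A_S)·exp[−(E_R−E_S)/(RT)] = (A_R/A_S)·exp[(E_S−E_R)/(RT)].
(E_S−E_R)/(RT) = (184−128)×10³/(8.314×431) = 56000/3583 = 15.63.
k_R/k_S = (6.11×10^5/9.86×10^12)·exp(15.63) = 6.197×10^-8 × 6.125×10^6 = 0.380.
Since E_R < E_S, lowering the temperature improves selectivity toward R.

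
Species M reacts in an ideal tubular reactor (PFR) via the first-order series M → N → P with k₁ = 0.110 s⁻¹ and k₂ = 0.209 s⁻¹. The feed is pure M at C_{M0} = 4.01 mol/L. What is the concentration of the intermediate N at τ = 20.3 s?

Solving the coupled first-order balances gives C_N(τ) = [k₁/(k₂−k₁)]·C_{M0}·(e^(−k₁τ) − e^(−k₂τ)).
e^(−k₁τ) = e^(−0.110×20.3) = e^(−2.233) = 0.1072; e^(−k₂τ) = e^(−4.243) = 0.01437.
C_N = 0.110×4.01/(0.209−0.110) × (0.1072−0.01437) = 4.456×0.09284 = 0.4136 mol/L.

0.414 mol/L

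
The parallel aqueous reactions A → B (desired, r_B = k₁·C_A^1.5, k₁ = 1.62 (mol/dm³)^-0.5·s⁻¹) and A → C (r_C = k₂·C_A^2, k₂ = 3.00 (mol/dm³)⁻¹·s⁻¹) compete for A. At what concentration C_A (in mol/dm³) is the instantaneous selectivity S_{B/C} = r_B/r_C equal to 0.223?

S_{B/C} = (k₁/k₂)·C_A^-0.5 ⇒ C_A = (S·k₂/k₁)^(-2).
= (0.223×3.00/1.62)^(-2) = (0.4130)^(-2) = 5.86 mol/dm³.

5.86 mol/dm³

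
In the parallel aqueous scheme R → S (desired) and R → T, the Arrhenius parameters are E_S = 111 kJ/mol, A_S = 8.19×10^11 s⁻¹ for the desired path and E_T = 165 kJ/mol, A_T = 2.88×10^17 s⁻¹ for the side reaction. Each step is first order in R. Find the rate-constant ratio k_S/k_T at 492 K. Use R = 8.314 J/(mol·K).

1.54

k_S/k_T = (A_S/A_T)·exp[−(E_S−E_T)/(RT)] = (A_S/A_T)·exp[(E_T−E_S)/(RT)].
(E_T−E_S)/(RT) = (165−111)×10³/(8.314×492) = 54000/4090 = 13.20.
k_S/k_T = (8.19×10^11/2.88×10^17)·exp(13.20) = 2.844×10^-6 × 5.411×10^5 = 1.54.
Since E_S < E_T, lowering the temperature improves selectivity toward S.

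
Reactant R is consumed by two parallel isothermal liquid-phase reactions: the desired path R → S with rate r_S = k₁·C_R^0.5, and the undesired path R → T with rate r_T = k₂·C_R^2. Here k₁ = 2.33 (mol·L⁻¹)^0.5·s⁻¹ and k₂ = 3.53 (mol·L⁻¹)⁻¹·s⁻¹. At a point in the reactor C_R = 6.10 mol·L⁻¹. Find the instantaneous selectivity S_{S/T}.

0.0438

S_{S/T} = r_S/r_T = (k₁·C_R^0.5)/(k₂·C_R^2) = (k₁/k₂)·C_R^-1.5.
= (2.33×6.100^0.5) / (3.53×6.100^2) = 5.755/131.4 = 0.0438.
The undesired path is higher order in R, so low C_R (CSTR or dilute feed) favours S.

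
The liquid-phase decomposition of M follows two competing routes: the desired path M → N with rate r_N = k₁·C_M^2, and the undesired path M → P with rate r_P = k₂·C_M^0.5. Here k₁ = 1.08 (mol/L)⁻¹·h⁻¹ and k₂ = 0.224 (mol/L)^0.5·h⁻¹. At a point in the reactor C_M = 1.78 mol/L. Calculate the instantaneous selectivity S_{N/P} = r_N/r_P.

S_{N/P} = r_N/r_P = (k₁·C_M^2)/(k₂·C_M^0.5) = (k₁/k₂)·C_M^1.5.
= (1.08×1.780^2) / (0.224×1.780^0.5) = 3.422/0.2989 = 11.5.
Since the desired path is higher order in M, keeping C_M high (PFR or concentrated feed) favours N.

11.5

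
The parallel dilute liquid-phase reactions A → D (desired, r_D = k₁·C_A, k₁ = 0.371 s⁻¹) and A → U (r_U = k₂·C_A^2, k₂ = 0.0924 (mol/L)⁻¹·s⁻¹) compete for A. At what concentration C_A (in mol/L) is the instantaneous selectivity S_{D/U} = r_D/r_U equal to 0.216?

18.6 mol/L

S_{D/U} = (k₁/k₂)·C_A⁻¹ ⇒ C_A = (S·k₂/k₁)^(-1).
= (0.216×0.0924/0.371)^(-1) = (0.05380)^(-1) = 18.6 mol/L.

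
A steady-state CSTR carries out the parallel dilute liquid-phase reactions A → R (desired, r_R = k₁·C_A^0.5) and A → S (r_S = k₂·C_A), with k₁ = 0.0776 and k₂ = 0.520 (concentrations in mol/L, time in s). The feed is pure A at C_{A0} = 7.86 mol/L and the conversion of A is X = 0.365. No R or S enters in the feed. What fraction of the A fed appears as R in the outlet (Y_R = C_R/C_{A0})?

0.0229

Exit C_A = C_{A0}(1−X) = 7.86×0.635 = 4.991 mol/L.
Rates in a CSTR are evaluated at the outlet concentration: r_R = 0.0776×4.991^0.5 = 0.1734, r_S = 0.520×4.991 = 2.595.
Fraction of consumed A going to R: r_R/(r_R+r_S) = 0.06261.
C_R = 0.06261·C_{A0}·X = 0.06261×7.86×0.365 = 0.180 mol/L; Y_R = C_R/C_{A0} = 0.0229.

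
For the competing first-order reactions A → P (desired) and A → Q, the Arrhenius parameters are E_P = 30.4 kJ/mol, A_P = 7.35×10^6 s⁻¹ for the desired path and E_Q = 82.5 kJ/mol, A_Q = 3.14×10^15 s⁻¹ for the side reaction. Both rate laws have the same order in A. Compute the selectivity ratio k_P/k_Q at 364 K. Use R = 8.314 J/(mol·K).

0.0702

Since both paths have the same order in A, the concentration cancels and S_{P/Q} = k_P/k_Q = (A_P/A_Q)·exp[(E_Q−E_P)/(RT)].
(E_Q−E_P)/(RT) = (82.5−30.4)×10³/(8.314×364) = 52100/3026 = 17.22.
k_P/k_Q = (7.35×10^6/3.14×10^15)·exp(17.22) = 2.341×10^-9 × 2.997×10^7 = 0.0702.
Since E_P < E_Q, lowering the temperature improves selectivity toward P.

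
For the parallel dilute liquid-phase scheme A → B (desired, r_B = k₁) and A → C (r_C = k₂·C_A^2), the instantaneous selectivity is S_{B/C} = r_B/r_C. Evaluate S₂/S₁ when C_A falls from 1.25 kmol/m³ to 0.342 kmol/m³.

13.4

S_{B/C} = (k₁/k₂)·C_A^-2, so S₂/S₁ = (C_{A,2}/C_{A,1})^-2.
= (0.342/1.25)^(-2) = (0.2736)^(-2) = 13.4.
Selectivity toward B rises as C_A falls — low-concentration operation is favoured.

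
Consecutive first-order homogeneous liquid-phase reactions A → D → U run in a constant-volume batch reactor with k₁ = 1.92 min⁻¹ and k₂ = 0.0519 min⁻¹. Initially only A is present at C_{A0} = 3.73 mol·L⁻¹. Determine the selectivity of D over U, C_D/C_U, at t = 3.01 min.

7.24

Solving the coupled first-order balances gives C_D(t) = [k₁/(k₂−k₁)]·C_{A0}·(e^(−k₁t) − e^(−k₂t)).
e^(−k₁t) = e^(−1.92×3.01) = e^(−5.779) = 0.003091; e^(−k₂t) = e^(−0.1562) = 0.8554.
C_D = 1.92×3.73/(0.0519−1.92) × (0.003091−0.8554) = (-3.834)×(-0.8523) = 3.267 mol·L⁻¹.
C_A = C_{A0}e^(−k₁t) = 0.01153 mol·L⁻¹, so C_U = C_{A0}−C_A−C_D = 0.4511 mol·L⁻¹; C_D/C_U = 7.24.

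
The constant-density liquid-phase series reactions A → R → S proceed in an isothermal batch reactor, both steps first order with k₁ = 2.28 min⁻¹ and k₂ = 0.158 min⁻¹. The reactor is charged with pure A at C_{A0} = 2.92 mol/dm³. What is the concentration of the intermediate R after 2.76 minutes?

2.02 mol/dm³

For first-order series with pure A initially, C_R(t) = k₁C_{A0}/(k₂−k₁)·(e^(−k₁t) − e^(−k₂t)).
e^(−k₁t) = e^(−2.28×2.76) = e^(−6.293) = 0.001850; e^(−k₂t) = e^(−0.4361) = 0.6466.
C_R = 2.28×2.92/(0.158−2.28) × (0.001850−0.6466) = (-3.137)×(-0.6447) = 2.023 mol/dm³.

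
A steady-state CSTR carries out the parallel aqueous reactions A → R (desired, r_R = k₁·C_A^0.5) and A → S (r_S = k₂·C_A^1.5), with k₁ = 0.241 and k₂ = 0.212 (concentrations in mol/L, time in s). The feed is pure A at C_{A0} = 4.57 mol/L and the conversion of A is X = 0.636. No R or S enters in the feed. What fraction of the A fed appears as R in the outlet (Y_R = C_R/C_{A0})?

Exit C_A = C_{A0}(1−X) = 4.57×0.364 = 1.663 mol/L.
In a CSTR the entire volume is at exit conditions, so r_R = 0.241×1.663^0.5 = 0.3108 and r_S = 0.212×1.663^1.5 = 0.4548.
Fraction of consumed A going to R: r_R/(r_R+r_S) = 0.4060.
C_R = 0.4060·C_{A0}·X = 0.4060×4.57×0.636 = 1.18 mol/L; Y_R = C_R/C_{A0} = 0.258.

0.258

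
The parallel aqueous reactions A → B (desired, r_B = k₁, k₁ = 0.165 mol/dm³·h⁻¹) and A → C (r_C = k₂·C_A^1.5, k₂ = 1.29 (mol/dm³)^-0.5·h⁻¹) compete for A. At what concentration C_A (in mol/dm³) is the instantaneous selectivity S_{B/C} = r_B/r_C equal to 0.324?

0.538 mol/dm³

S_{B/C} = (k₁/k₂)·C_A^-1.5 ⇒ C_A = (S·k₂/k₁)^(1/(-1.5)).
= (0.324×1.29/0.165)^(-0.6667) = (2.533)^(-0.6667) = 0.538 mol/dm³.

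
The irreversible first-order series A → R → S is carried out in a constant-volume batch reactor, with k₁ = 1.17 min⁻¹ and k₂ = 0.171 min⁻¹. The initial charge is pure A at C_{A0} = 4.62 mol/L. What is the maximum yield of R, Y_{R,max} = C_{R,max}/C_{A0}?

At the optimum, C_{R,max}/C_{A0} = (k₁/k₂)^[k₂/(k₂−k₁)].
= (1.17/0.171)^(0.171/(0.171−1.17)) = (6.842)^(-0.1712) = 0.7195.

0.720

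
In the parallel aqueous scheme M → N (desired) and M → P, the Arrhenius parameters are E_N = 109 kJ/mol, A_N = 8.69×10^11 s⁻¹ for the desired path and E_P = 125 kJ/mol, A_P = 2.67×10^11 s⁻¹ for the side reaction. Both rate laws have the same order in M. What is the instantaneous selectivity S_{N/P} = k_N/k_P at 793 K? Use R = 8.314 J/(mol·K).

36.9

With equal orders, S_{N/P} = k_N/k_P = (A_N/A_P)·exp[(E_P−E_N)/(RT)].
(E_P−E_N)/(RT) = (125−109)×10³/(8.314×793) = 16000/6593 = 2.427.
k_N/k_P = (8.69×10^11/2.67×10^11)·exp(2.427) = 3.255 × 11.32 = 36.9.
Since E_N < E_P, lowering the temperature improves selectivity toward N.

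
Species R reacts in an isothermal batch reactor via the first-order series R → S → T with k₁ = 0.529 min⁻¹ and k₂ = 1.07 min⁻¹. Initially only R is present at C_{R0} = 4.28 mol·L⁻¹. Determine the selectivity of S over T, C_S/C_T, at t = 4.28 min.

Solving the coupled first-order balances gives C_S(t) = [k₁/(k₂−k₁)]·C_{R0}·(e^(−k₁t) − e^(−k₂t)).
e^(−k₁t) = e^(−0.529×4.28) = e^(−2.264) = 0.1039; e^(−k₂t) = e^(−4.580) = 0.01026.
C_S = 0.529×4.28/(1.07−0.529) × (0.1039−0.01026) = 4.185×0.09366 = 0.3920 mol·L⁻¹.
C_R = C_{R0}e^(−k₁t) = 0.4448 mol·L⁻¹, so C_T = C_{R0}−C_R−C_S = 3.443 mol·L⁻¹; C_S/C_T = 0.114.

0.114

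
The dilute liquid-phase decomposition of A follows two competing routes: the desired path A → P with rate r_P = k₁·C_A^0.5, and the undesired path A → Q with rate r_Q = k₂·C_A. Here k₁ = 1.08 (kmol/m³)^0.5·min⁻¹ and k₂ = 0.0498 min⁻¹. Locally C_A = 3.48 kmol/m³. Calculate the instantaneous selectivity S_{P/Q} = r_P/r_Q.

11.6

S_{P/Q} = r_P/r_Q = (k₁·C_A^0.5)/(k₂·C_A) = (k₁/k₂)·C_A^-0.5.
= (1.08×3.480^0.5) / (0.0498×3.480) = 2.015/0.1733 = 11.6.
The undesired path is higher order in A, so low C_A (CSTR or dilute feed) favours P.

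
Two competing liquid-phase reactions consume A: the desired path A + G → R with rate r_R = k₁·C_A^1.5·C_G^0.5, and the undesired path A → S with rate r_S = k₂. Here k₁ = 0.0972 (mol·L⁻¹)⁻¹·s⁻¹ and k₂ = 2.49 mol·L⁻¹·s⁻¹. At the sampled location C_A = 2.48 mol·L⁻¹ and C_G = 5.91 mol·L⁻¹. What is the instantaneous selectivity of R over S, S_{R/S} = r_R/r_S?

0.371

S_{R/S} = r_R/r_S = (k₁·C_A^1.5·C_G^0.5)/(k₂) = (k₁/k₂)·C_A^1.5·C_G^0.5.
= (0.0972×2.480^1.5×5.910^0.5) / (2.49) = 0.9229/2.490 = 0.371.
Since the desired path is higher order in A, keeping C_A high (PFR or concentrated feed) favours R.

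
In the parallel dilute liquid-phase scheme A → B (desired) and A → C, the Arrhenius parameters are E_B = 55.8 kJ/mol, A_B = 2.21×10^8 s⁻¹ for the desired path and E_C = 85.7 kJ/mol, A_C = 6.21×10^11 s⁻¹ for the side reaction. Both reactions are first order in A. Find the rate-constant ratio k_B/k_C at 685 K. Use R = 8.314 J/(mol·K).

k_B/k_C = (A_B/A_C)·exp[−(E_B−E_C)/(RT)] = (A_B/A_C)·exp[(E_C−E_B)/(RT)].
(E_C−E_B)/(RT) = (85.7−55.8)×10³/(8.314×685) = 29900/5695 = 5.250.
k_B/k_C = (2.21×10^8/6.21×10^11)·exp(5.250) = 3.559×10^-4 × 190.6 = 0.0678.
Since E_B < E_C, lowering the temperature improves selectivity toward B.

0.0678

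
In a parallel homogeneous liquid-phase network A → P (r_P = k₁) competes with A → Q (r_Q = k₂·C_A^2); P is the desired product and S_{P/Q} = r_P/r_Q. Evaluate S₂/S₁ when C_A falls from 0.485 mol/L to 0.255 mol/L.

S_{P/Q} = (k₁/k₂)·C_A^-2, so S₂/S₁ = (C_{A,2}/C_{A,1})^-2.
= (0.255/0.485)^(-2) = (0.5258)^(-2) = 3.62.
Selectivity toward P rises as C_A falls — low-concentration operation is favoured.

3.62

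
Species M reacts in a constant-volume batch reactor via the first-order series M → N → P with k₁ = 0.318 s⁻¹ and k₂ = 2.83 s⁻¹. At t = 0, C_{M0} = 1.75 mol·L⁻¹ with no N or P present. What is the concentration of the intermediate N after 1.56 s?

The intermediate concentration in a first-order A→B→C sequence is C_N = k₁C_{M0}(e^(−k₁t) − e^(−k₂t))/(k₂−k₁).
e^(−k₁t) = e^(−0.318×1.56) = e^(−0.4961) = 0.6089; e^(−k₂t) = e^(−4.415) = 0.01210.
C_N = 0.318×1.75/(2.83−0.318) × (0.6089−0.01210) = 0.2215×0.5968 = 0.1322 mol·L⁻¹.

0.132 mol·L⁻¹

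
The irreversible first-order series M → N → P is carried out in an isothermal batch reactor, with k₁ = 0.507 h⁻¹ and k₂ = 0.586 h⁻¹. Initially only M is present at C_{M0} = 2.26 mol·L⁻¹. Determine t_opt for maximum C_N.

The intermediate peaks when r₁ = r₂, i.e. k₁e^(−k₁t) = k₂e^(−k₂t), giving t_opt = ln(k₂/k₁)/(k₂−k₁).
= ln(0.586/0.507)/(0.586−0.507) = ln(1.156)/0.07900 = 0.1448/0.07900 = 1.83 h.

1.83 h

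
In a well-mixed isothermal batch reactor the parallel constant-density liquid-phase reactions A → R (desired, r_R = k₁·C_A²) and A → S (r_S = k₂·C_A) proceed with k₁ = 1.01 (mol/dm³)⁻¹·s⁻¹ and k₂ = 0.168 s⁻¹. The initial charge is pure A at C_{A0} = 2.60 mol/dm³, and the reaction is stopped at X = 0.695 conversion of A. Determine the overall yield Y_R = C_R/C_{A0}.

C_A = C_{A0}(1−X) = 0.7930 mol/dm³.
Along a PFR/batch, dC_S/dC_A = −r_S/(r_R+r_S) = −k₂/(k₂+k₁·C_A).
Integrating from C_{A0} to C_A: C_S = (0.168/1.01)·ln[(0.168+1.01·2.60)/(0.168+1.01·0.793)] = 0.1663·ln(2.794/0.9689) = 0.1762 mol/dm³.
Then C_R = (C_{A0}−C_A) − C_S = 1.807 − 0.1762 = 1.631 mol/dm³.
Y_R = C_R/C_{A0} = 1.631/2.60 = 0.627.

0.627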